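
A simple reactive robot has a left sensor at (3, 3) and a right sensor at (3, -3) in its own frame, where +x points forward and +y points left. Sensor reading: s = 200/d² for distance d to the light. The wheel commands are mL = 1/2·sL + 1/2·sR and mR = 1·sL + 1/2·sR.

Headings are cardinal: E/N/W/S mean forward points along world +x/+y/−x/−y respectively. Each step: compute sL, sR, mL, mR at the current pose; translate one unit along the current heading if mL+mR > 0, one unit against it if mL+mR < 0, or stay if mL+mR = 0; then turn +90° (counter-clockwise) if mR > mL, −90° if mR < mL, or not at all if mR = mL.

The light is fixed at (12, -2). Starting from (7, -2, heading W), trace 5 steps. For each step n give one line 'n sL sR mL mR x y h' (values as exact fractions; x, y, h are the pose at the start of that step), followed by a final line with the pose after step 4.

n=0: pose=(7,-2,W); sL=200/73, sR=200/73; mL=200/73, mR=300/73; mL+mR=500/73 → advance +1; mR−mL=100/73 → turn +1·90°
n=1: pose=(6,-2,S); sL=100/9, sR=20/9; mL=20/3, mR=110/9; mL+mR=170/9 → advance +1; mR−mL=50/9 → turn +1·90°
n=2: pose=(6,-3,E); sL=200/13, sR=8; mL=152/13, mR=252/13; mL+mR=404/13 → advance +1; mR−mL=100/13 → turn +1·90°
n=3: pose=(7,-3,N); sL=50/17, sR=25; mL=475/34, mR=525/34; mL+mR=500/17 → advance +1; mR−mL=25/17 → turn +1·90°
n=4: pose=(7,-2,W); sL=200/73, sR=200/73; mL=200/73, mR=300/73; mL+mR=500/73 → advance +1; mR−mL=100/73 → turn +1·90°

0 200/73 200/73 200/73 300/73 7 -2 W
1 100/9 20/9 20/3 110/9 6 -2 S
2 200/13 8 152/13 252/13 6 -3 E
3 50/17 25 475/34 525/34 7 -3 N
4 200/73 200/73 200/73 300/73 7 -2 W
final 6 -2 S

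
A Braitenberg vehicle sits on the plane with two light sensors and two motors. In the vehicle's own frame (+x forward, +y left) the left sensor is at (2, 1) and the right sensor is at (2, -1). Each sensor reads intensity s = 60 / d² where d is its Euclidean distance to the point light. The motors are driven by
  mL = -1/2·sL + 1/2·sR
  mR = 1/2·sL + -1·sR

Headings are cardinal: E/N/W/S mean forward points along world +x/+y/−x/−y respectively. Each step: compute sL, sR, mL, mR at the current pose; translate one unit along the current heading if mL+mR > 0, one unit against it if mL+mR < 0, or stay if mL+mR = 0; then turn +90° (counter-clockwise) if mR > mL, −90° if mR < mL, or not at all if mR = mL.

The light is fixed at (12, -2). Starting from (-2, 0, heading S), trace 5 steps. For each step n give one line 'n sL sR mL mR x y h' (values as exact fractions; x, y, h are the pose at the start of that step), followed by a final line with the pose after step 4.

n=0: pose=(-2,0,S); sL=60/169, sR=4/15; mL=-112/2535, mR=-226/2535; mL+mR=-2/15 → advance -1; mR−mL=-38/845 → turn -1·90°
n=1: pose=(-2,1,W); sL=3/13, sR=15/68; mL=-9/1768, mR=-93/884; mL+mR=-15/136 → advance -1; mR−mL=-177/1768 → turn -1·90°
n=2: pose=(-1,1,N); sL=60/221, sR=60/169; mL=120/2873, mR=-630/2873; mL+mR=-30/169 → advance -1; mR−mL=-750/2873 → turn -1·90°
n=3: pose=(-1,0,E); sL=6/13, sR=30/61; mL=12/793, mR=-207/793; mL+mR=-15/61 → advance -1; mR−mL=-219/793 → turn -1·90°
n=4: pose=(-2,0,S); sL=60/169, sR=4/15; mL=-112/2535, mR=-226/2535; mL+mR=-2/15 → advance -1; mR−mL=-38/845 → turn -1·90°

0 60/169 4/15 -112/2535 -226/2535 -2 0 S
1 3/13 15/68 -9/1768 -93/884 -2 1 W
2 60/221 60/169 120/2873 -630/2873 -1 1 N
3 6/13 30/61 12/793 -207/793 -1 0 E
4 60/169 4/15 -112/2535 -226/2535 -2 0 S
final -2 1 W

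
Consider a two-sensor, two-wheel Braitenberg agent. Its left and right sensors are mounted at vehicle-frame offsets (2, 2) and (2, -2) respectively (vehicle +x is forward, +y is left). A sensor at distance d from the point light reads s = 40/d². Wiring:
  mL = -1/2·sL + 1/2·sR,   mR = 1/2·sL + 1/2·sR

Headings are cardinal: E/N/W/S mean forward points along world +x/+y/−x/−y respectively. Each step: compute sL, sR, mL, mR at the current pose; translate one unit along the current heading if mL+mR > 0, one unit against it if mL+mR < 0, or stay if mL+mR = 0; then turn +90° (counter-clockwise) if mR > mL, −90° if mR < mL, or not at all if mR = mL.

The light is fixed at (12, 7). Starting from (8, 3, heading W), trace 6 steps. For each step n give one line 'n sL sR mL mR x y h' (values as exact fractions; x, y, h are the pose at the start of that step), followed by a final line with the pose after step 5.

0 5/9 1 2/9 7/9 8 3 W
1 8/9 8/17 -32/153 104/153 7 3 S
2 20/9 20/29 -200/261 380/261 7 2 E
3 8/9 40/13 128/117 232/117 8 2 N
4 5/9 1 2/9 7/9 8 3 W
5 8/9 8/17 -32/153 104/153 7 3 S
final 7 2 E

n=0: pose=(8,3,W); sL=5/9, sR=1; mL=2/9, mR=7/9; mL+mR=1 → advance +1; mR−mL=5/9 → turn +1·90°
n=1: pose=(7,3,S); sL=8/9, sR=8/17; mL=-32/153, mR=104/153; mL+mR=8/17 → advance +1; mR−mL=8/9 → turn +1·90°
n=2: pose=(7,2,E); sL=20/9, sR=20/29; mL=-200/261, mR=380/261; mL+mR=20/29 → advance +1; mR−mL=20/9 → turn +1·90°
n=3: pose=(8,2,N); sL=8/9, sR=40/13; mL=128/117, mR=232/117; mL+mR=40/13 → advance +1; mR−mL=8/9 → turn +1·90°
n=4: pose=(8,3,W); sL=5/9, sR=1; mL=2/9, mR=7/9; mL+mR=1 → advance +1; mR−mL=5/9 → turn +1·90°
n=5: pose=(7,3,S); sL=8/9, sR=8/17; mL=-32/153, mR=104/153; mL+mR=8/17 → advance +1; mR−mL=8/9 → turn +1·90°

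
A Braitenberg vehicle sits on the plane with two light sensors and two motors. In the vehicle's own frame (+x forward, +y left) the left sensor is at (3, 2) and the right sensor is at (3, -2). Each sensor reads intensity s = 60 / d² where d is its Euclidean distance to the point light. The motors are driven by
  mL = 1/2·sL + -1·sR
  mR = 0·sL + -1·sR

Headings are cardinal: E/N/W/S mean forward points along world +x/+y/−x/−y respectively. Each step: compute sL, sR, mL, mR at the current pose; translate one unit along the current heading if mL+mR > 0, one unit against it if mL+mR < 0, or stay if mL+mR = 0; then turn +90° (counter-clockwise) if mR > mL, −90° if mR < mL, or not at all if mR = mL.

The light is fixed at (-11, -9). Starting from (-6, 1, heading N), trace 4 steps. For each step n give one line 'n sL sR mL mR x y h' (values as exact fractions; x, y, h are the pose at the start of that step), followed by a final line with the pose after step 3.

0 30/89 30/109 -1035/9701 -30/109 -6 1 N
1 12/37 60/113 -1542/4181 -60/113 -6 0 E
2 5/6 3/2 -13/12 -3/2 -7 0 S
3 12/13 12/29 18/377 -12/29 -7 1 W
final -6 1 N

n=0: pose=(-6,1,N); sL=30/89, sR=30/109; mL=-1035/9701, mR=-30/109; mL+mR=-3705/9701 → advance -1; mR−mL=-15/89 → turn -1·90°
n=1: pose=(-6,0,E); sL=12/37, sR=60/113; mL=-1542/4181, mR=-60/113; mL+mR=-3762/4181 → advance -1; mR−mL=-6/37 → turn -1·90°
n=2: pose=(-7,0,S); sL=5/6, sR=3/2; mL=-13/12, mR=-3/2; mL+mR=-31/12 → advance -1; mR−mL=-5/12 → turn -1·90°
n=3: pose=(-7,1,W); sL=12/13, sR=12/29; mL=18/377, mR=-12/29; mL+mR=-138/377 → advance -1; mR−mL=-6/13 → turn -1·90°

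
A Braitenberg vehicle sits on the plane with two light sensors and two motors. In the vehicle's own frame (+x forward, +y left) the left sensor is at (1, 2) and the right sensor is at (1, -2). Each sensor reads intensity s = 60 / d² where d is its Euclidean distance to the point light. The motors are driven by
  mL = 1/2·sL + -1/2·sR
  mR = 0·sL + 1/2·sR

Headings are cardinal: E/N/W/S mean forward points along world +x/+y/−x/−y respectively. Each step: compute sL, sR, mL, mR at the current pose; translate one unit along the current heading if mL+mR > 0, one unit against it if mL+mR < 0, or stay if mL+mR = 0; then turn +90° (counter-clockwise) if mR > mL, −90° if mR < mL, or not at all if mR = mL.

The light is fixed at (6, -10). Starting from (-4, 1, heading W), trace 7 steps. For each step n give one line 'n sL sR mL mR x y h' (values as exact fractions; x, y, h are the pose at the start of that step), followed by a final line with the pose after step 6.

n=0: pose=(-4,1,W); sL=30/101, sR=6/29; mL=132/2929, mR=3/29; mL+mR=15/101 → advance +1; mR−mL=171/2929 → turn +1·90°
n=1: pose=(-5,1,S); sL=60/181, sR=60/269; mL=2640/48689, mR=30/269; mL+mR=30/181 → advance +1; mR−mL=2790/48689 → turn +1·90°
n=2: pose=(-5,0,E); sL=15/61, sR=15/41; mL=-150/2501, mR=15/82; mL+mR=15/122 → advance +1; mR−mL=1215/5002 → turn +1·90°
n=3: pose=(-4,0,N); sL=12/53, sR=12/37; mL=-96/1961, mR=6/37; mL+mR=6/53 → advance +1; mR−mL=414/1961 → turn +1·90°
n=4: pose=(-4,1,W); sL=30/101, sR=6/29; mL=132/2929, mR=3/29; mL+mR=15/101 → advance +1; mR−mL=171/2929 → turn +1·90°
n=5: pose=(-5,1,S); sL=60/181, sR=60/269; mL=2640/48689, mR=30/269; mL+mR=30/181 → advance +1; mR−mL=2790/48689 → turn +1·90°
n=6: pose=(-5,0,E); sL=15/61, sR=15/41; mL=-150/2501, mR=15/82; mL+mR=15/122 → advance +1; mR−mL=1215/5002 → turn +1·90°

0 30/101 6/29 132/2929 3/29 -4 1 W
1 60/181 60/269 2640/48689 30/269 -5 1 S
2 15/61 15/41 -150/2501 15/82 -5 0 E
3 12/53 12/37 -96/1961 6/37 -4 0 N
4 30/101 6/29 132/2929 3/29 -4 1 W
5 60/181 60/269 2640/48689 30/269 -5 1 S
6 15/61 15/41 -150/2501 15/82 -5 0 E
final -4 0 N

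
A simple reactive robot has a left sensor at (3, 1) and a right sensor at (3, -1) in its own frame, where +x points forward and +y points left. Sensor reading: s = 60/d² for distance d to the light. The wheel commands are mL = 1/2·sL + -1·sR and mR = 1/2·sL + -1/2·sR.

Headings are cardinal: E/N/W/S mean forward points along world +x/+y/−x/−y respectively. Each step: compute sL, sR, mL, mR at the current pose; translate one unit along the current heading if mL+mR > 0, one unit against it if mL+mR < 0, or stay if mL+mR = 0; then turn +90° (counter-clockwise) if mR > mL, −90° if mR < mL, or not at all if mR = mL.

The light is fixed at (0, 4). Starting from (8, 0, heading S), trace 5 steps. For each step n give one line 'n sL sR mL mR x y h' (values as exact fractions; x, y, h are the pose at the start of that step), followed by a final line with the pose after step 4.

n=0: pose=(8,0,S); sL=6/13, sR=30/49; mL=-243/637, mR=-48/637; mL+mR=-291/637 → advance -1; mR−mL=15/49 → turn +1·90°
n=1: pose=(8,1,E); sL=12/25, sR=60/137; mL=-678/3425, mR=72/3425; mL+mR=-606/3425 → advance -1; mR−mL=30/137 → turn +1·90°
n=2: pose=(7,1,N); sL=5/3, sR=15/16; mL=-5/48, mR=35/96; mL+mR=25/96 → advance +1; mR−mL=15/32 → turn +1·90°
n=3: pose=(7,2,W); sL=12/5, sR=60/17; mL=-198/85, mR=-48/85; mL+mR=-246/85 → advance -1; mR−mL=30/17 → turn +1·90°
n=4: pose=(8,2,S); sL=30/53, sR=30/37; mL=-1035/1961, mR=-240/1961; mL+mR=-1275/1961 → advance -1; mR−mL=15/37 → turn +1·90°

0 6/13 30/49 -243/637 -48/637 8 0 S
1 12/25 60/137 -678/3425 72/3425 8 1 E
2 5/3 15/16 -5/48 35/96 7 1 N
3 12/5 60/17 -198/85 -48/85 7 2 W
4 30/53 30/37 -1035/1961 -240/1961 8 2 S
final 8 3 E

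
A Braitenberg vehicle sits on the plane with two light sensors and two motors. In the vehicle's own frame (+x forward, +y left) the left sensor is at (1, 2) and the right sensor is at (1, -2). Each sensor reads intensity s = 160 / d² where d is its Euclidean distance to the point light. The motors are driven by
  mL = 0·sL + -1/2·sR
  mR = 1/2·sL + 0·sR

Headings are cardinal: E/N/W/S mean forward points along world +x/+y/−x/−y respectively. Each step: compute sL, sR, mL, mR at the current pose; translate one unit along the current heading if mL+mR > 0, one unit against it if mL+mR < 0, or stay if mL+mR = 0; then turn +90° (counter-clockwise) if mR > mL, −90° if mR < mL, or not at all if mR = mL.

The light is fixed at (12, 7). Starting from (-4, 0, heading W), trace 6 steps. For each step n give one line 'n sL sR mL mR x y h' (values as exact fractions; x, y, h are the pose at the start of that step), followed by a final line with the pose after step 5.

n=0: pose=(-4,0,W); sL=16/37, sR=80/157; mL=-40/157, mR=8/37; mL+mR=-224/5809 → advance -1; mR−mL=2736/5809 → turn +1·90°
n=1: pose=(-3,0,S); sL=160/233, sR=160/353; mL=-80/353, mR=80/233; mL+mR=9600/82249 → advance +1; mR−mL=46880/82249 → turn +1·90°
n=2: pose=(-3,-1,E); sL=20/29, sR=20/37; mL=-10/37, mR=10/29; mL+mR=80/1073 → advance +1; mR−mL=660/1073 → turn +1·90°
n=3: pose=(-2,-1,N); sL=32/61, sR=160/193; mL=-80/193, mR=16/61; mL+mR=-1792/11773 → advance -1; mR−mL=7968/11773 → turn +1·90°
n=4: pose=(-2,-2,W); sL=80/173, sR=80/137; mL=-40/137, mR=40/173; mL+mR=-1440/23701 → advance -1; mR−mL=12400/23701 → turn +1·90°
n=5: pose=(-1,-2,S); sL=160/221, sR=32/65; mL=-16/65, mR=80/221; mL+mR=128/1105 → advance +1; mR−mL=672/1105 → turn +1·90°

0 16/37 80/157 -40/157 8/37 -4 0 W
1 160/233 160/353 -80/353 80/233 -3 0 S
2 20/29 20/37 -10/37 10/29 -3 -1 E
3 32/61 160/193 -80/193 16/61 -2 -1 N
4 80/173 80/137 -40/137 40/173 -2 -2 W
5 160/221 32/65 -16/65 80/221 -1 -2 S
final -1 -3 E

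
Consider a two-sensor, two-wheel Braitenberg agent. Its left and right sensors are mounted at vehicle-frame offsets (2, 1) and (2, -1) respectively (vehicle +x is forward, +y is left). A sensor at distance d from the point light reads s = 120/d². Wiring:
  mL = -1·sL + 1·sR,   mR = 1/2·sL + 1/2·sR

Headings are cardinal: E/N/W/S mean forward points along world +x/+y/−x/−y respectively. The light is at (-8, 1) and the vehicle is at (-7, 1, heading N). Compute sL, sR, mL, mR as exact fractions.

left sensor world pos  = (-8, 3); dL² = 4
right sensor world pos = (-6, 3); dR² = 8
sL = 120/4 = 30
sR = 120/8 = 15
mL = -1·sL + 1·sR = -15
mR = 1/2·sL + 1/2·sR = 45/2

30 15 -15 45/2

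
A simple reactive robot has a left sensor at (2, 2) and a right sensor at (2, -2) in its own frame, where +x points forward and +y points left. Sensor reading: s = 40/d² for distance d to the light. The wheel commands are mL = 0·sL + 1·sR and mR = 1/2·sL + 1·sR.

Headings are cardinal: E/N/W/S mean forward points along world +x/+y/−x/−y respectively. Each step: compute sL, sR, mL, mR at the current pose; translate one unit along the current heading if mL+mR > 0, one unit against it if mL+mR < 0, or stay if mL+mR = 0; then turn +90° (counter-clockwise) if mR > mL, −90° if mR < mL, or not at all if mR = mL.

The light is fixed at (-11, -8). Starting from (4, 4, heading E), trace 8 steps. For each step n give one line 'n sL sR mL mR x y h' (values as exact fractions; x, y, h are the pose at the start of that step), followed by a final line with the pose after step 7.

n=0: pose=(4,4,E); sL=8/97, sR=40/389; mL=40/389, mR=5436/37733; mL+mR=9316/37733 → advance +1; mR−mL=4/97 → turn +1·90°
n=1: pose=(5,4,N); sL=5/49, sR=1/13; mL=1/13, mR=163/1274; mL+mR=261/1274 → advance +1; mR−mL=5/98 → turn +1·90°
n=2: pose=(5,5,W); sL=40/317, sR=40/421; mL=40/421, mR=21100/133457; mL+mR=33780/133457 → advance +1; mR−mL=20/317 → turn +1·90°
n=3: pose=(4,5,S); sL=4/41, sR=4/29; mL=4/29, mR=222/1189; mL+mR=386/1189 → advance +1; mR−mL=2/41 → turn +1·90°
n=4: pose=(4,4,E); sL=8/97, sR=40/389; mL=40/389, mR=5436/37733; mL+mR=9316/37733 → advance +1; mR−mL=4/97 → turn +1·90°
n=5: pose=(5,4,N); sL=5/49, sR=1/13; mL=1/13, mR=163/1274; mL+mR=261/1274 → advance +1; mR−mL=5/98 → turn +1·90°
n=6: pose=(5,5,W); sL=40/317, sR=40/421; mL=40/421, mR=21100/133457; mL+mR=33780/133457 → advance +1; mR−mL=20/317 → turn +1·90°
n=7: pose=(4,5,S); sL=4/41, sR=4/29; mL=4/29, mR=222/1189; mL+mR=386/1189 → advance +1; mR−mL=2/41 → turn +1·90°

0 8/97 40/389 40/389 5436/37733 4 4 E
1 5/49 1/13 1/13 163/1274 5 4 N
2 40/317 40/421 40/421 21100/133457 5 5 W
3 4/41 4/29 4/29 222/1189 4 5 S
4 8/97 40/389 40/389 5436/37733 4 4 E
5 5/49 1/13 1/13 163/1274 5 4 N
6 40/317 40/421 40/421 21100/133457 5 5 W
7 4/41 4/29 4/29 222/1189 4 5 S
final 4 4 E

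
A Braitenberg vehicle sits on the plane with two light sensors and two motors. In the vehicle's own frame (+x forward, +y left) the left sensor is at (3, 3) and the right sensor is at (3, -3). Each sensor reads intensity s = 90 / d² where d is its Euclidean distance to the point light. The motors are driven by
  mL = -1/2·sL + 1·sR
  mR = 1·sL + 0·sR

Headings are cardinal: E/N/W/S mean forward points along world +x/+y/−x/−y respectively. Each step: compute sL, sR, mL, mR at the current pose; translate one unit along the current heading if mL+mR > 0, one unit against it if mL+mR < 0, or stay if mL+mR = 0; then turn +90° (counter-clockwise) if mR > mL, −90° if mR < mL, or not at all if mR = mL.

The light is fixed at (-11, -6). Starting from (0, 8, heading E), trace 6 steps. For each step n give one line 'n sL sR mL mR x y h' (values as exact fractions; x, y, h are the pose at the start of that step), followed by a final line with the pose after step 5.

0 18/97 90/317 5877/30749 18/97 0 8 E
1 45/173 45/101 11025/34946 45/173 1 8 S
2 90/181 90/337 1125/60997 90/181 1 7 W
3 45/148 45/82 4815/12136 45/148 0 7 S
4 18/29 90/289 9/8381 18/29 0 6 W
5 9/25 9/13 333/650 9/25 -1 6 S
final -1 5 W

n=0: pose=(0,8,E); sL=18/97, sR=90/317; mL=5877/30749, mR=18/97; mL+mR=11583/30749 → advance +1; mR−mL=-171/30749 → turn -1·90°
n=1: pose=(1,8,S); sL=45/173, sR=45/101; mL=11025/34946, mR=45/173; mL+mR=20115/34946 → advance +1; mR−mL=-1935/34946 → turn -1·90°
n=2: pose=(1,7,W); sL=90/181, sR=90/337; mL=1125/60997, mR=90/181; mL+mR=31455/60997 → advance +1; mR−mL=29205/60997 → turn +1·90°
n=3: pose=(0,7,S); sL=45/148, sR=45/82; mL=4815/12136, mR=45/148; mL+mR=8505/12136 → advance +1; mR−mL=-1125/12136 → turn -1·90°
n=4: pose=(0,6,W); sL=18/29, sR=90/289; mL=9/8381, mR=18/29; mL+mR=5211/8381 → advance +1; mR−mL=5193/8381 → turn +1·90°
n=5: pose=(-1,6,S); sL=9/25, sR=9/13; mL=333/650, mR=9/25; mL+mR=567/650 → advance +1; mR−mL=-99/650 → turn -1·90°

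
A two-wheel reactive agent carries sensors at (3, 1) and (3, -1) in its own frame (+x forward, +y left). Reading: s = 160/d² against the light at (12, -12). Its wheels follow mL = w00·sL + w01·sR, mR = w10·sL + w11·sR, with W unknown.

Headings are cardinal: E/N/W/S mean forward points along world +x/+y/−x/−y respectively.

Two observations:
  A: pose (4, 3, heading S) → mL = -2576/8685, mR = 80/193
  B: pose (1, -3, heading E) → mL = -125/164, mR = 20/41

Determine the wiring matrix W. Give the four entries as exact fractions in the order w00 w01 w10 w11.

1/2 -1 1/2 0

obs A: pose=(4,3,S) → sL=160/193, sR=32/45, mL=-2576/8685, mR=80/193
obs B: pose=(1,-3,E) → sL=40/41, sR=5/4, mL=-125/164, mR=20/41
sensor matrix S = [[160/193, 32/45], [40/41, 5/4]]; det S = 24392/71217
solve [mL_A; mL_B] = S·[w00; w01] and [mR_A; mR_B] = S·[w10; w11]:
  w00 = 1/2, w01 = -1, w10 = 1/2, w11 = 0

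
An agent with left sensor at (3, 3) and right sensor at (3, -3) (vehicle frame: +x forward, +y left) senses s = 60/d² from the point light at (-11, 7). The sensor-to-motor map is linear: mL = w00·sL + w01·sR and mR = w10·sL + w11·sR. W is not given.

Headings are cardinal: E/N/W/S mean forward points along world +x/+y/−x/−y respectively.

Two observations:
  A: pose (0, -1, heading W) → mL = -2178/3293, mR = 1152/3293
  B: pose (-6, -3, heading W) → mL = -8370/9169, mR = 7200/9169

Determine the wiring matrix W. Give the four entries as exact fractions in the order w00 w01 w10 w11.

obs A: pose=(0,-1,W) → sL=12/37, sR=60/89, mL=-2178/3293, mR=1152/3293
obs B: pose=(-6,-3,W) → sL=60/173, sR=60/53, mL=-8370/9169, mR=7200/9169
sensor matrix S = [[12/37, 60/89], [60/173, 60/53]]; det S = 4026240/30193517
solve [mL_A; mL_B] = S·[w00; w01] and [mR_A; mR_B] = S·[w10; w11]:
  w00 = -1, w01 = -1/2, w10 = -1, w11 = 1

-1 -1/2 -1 1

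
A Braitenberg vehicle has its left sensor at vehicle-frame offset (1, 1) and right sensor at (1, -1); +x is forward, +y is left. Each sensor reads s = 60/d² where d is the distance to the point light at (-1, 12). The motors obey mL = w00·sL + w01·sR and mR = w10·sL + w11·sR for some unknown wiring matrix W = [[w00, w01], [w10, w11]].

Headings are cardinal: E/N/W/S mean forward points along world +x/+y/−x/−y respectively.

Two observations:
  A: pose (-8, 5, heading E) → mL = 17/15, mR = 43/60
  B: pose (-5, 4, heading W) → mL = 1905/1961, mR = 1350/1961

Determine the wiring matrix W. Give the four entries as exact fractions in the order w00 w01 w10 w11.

obs A: pose=(-8,5,E) → sL=5/6, sR=3/5, mL=17/15, mR=43/60
obs B: pose=(-5,4,W) → sL=30/53, sR=30/37, mL=1905/1961, mR=1350/1961
sensor matrix S = [[5/6, 3/5], [30/53, 30/37]]; det S = 659/1961
solve [mL_A; mL_B] = S·[w00; w01] and [mR_A; mR_B] = S·[w10; w11]:
  w00 = 1, w01 = 1/2, w10 = 1/2, w11 = 1/2

1 1/2 1/2 1/2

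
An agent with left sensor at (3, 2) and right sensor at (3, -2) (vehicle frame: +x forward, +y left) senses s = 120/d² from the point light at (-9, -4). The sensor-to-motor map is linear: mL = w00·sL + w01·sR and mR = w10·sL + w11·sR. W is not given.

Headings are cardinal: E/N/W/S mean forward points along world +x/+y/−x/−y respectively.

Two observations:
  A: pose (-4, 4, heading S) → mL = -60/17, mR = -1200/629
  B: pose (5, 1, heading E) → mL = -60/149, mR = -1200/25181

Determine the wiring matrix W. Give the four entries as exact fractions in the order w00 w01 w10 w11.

obs A: pose=(-4,4,S) → sL=60/37, sR=60/17, mL=-60/17, mR=-1200/629
obs B: pose=(5,1,E) → sL=60/169, sR=60/149, mL=-60/149, mR=-1200/25181
sensor matrix S = [[60/37, 60/17], [60/169, 60/149]]; det S = -9504000/15838849
solve [mL_A; mL_B] = S·[w00; w01] and [mR_A; mR_B] = S·[w10; w11]:
  w00 = 0, w01 = -1, w10 = 1, w11 = -1

0 -1 1 -1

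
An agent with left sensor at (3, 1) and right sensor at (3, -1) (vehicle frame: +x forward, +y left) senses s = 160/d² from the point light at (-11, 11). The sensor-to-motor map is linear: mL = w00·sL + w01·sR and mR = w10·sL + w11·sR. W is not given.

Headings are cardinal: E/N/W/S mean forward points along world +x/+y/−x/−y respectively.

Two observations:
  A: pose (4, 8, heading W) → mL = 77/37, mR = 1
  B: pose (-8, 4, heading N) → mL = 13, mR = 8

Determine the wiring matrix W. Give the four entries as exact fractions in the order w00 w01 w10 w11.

obs A: pose=(4,8,W) → sL=1, sR=40/37, mL=77/37, mR=1
obs B: pose=(-8,4,N) → sL=8, sR=5, mL=13, mR=8
sensor matrix S = [[1, 40/37], [8, 5]]; det S = -135/37
solve [mL_A; mL_B] = S·[w00; w01] and [mR_A; mR_B] = S·[w10; w11]:
  w00 = 1, w01 = 1, w10 = 1, w11 = 0

1 1 1 0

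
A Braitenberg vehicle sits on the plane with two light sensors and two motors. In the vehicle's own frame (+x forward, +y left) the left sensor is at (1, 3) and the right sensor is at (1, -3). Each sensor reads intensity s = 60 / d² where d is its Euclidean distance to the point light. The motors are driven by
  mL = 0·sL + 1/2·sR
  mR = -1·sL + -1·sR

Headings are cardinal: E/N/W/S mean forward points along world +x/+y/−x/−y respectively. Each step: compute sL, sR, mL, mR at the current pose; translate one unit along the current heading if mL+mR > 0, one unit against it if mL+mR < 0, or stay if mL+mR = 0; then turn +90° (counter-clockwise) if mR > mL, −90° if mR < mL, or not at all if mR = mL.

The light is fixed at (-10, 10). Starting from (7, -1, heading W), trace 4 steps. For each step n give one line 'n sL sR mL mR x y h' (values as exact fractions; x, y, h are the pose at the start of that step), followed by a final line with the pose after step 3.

n=0: pose=(7,-1,W); sL=15/113, sR=3/16; mL=3/32, mR=-579/1808; mL+mR=-819/3616 → advance -1; mR−mL=-1497/3616 → turn -1·90°
n=1: pose=(8,-1,N); sL=12/65, sR=60/541; mL=30/541, mR=-10392/35165; mL+mR=-8442/35165 → advance -1; mR−mL=-12342/35165 → turn -1·90°
n=2: pose=(8,-2,E); sL=30/221, sR=30/293; mL=15/293, mR=-15420/64753; mL+mR=-12105/64753 → advance -1; mR−mL=-18735/64753 → turn -1·90°
n=3: pose=(7,-2,S); sL=60/569, sR=12/73; mL=6/73, mR=-11208/41537; mL+mR=-7794/41537 → advance -1; mR−mL=-14622/41537 → turn -1·90°

0 15/113 3/16 3/32 -579/1808 7 -1 W
1 12/65 60/541 30/541 -10392/35165 8 -1 N
2 30/221 30/293 15/293 -15420/64753 8 -2 E
3 60/569 12/73 6/73 -11208/41537 7 -2 S
final 7 -1 W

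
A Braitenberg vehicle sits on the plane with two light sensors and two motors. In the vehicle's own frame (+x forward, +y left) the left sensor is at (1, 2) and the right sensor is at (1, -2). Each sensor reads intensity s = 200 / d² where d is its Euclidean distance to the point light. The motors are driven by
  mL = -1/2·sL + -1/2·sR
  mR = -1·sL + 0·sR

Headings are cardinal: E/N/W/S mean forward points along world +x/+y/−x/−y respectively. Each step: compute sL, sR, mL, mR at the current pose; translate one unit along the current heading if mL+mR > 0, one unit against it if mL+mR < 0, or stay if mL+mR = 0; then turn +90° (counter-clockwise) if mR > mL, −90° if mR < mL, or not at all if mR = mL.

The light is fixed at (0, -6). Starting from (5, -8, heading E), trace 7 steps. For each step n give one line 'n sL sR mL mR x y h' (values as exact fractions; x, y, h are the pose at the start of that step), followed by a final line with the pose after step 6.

0 50/9 50/13 -550/117 -50/9 5 -8 E
1 40/9 200/13 -1160/117 -40/9 4 -8 S
2 100/13 100/17 -1500/221 -100/13 4 -7 E
3 200/29 40 -680/29 -200/29 3 -7 S
4 10 10 -10 -10 3 -6 E
5 200/13 200/13 -200/13 -200/13 2 -6 E
6 25 25 -25 -25 1 -6 E
final 0 -6 E

n=0: pose=(5,-8,E); sL=50/9, sR=50/13; mL=-550/117, mR=-50/9; mL+mR=-400/39 → advance -1; mR−mL=-100/117 → turn -1·90°
n=1: pose=(4,-8,S); sL=40/9, sR=200/13; mL=-1160/117, mR=-40/9; mL+mR=-560/39 → advance -1; mR−mL=640/117 → turn +1·90°
n=2: pose=(4,-7,E); sL=100/13, sR=100/17; mL=-1500/221, mR=-100/13; mL+mR=-3200/221 → advance -1; mR−mL=-200/221 → turn -1·90°
n=3: pose=(3,-7,S); sL=200/29, sR=40; mL=-680/29, mR=-200/29; mL+mR=-880/29 → advance -1; mR−mL=480/29 → turn +1·90°
n=4: pose=(3,-6,E); sL=10, sR=10; mL=-10, mR=-10; mL+mR=-20 → advance -1; mR−mL=0 → turn +0·90°
n=5: pose=(2,-6,E); sL=200/13, sR=200/13; mL=-200/13, mR=-200/13; mL+mR=-400/13 → advance -1; mR−mL=0 → turn +0·90°
n=6: pose=(1,-6,E); sL=25, sR=25; mL=-25, mR=-25; mL+mR=-50 → advance -1; mR−mL=0 → turn +0·90°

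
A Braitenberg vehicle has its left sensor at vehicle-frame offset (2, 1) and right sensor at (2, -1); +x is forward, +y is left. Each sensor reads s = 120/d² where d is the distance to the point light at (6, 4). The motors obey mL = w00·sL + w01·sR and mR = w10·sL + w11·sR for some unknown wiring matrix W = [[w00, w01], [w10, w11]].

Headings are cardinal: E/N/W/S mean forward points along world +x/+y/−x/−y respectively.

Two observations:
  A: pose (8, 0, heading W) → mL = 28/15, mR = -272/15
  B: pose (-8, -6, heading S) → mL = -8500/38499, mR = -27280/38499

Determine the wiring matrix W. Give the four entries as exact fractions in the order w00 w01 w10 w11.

-1 1/2 -1 -1

obs A: pose=(8,0,W) → sL=24/5, sR=40/3, mL=28/15, mR=-272/15
obs B: pose=(-8,-6,S) → sL=120/313, sR=40/123, mL=-8500/38499, mR=-27280/38499
sensor matrix S = [[24/5, 40/3], [120/313, 40/123]]; det S = -45568/12833
solve [mL_A; mL_B] = S·[w00; w01] and [mR_A; mR_B] = S·[w10; w11]:
  w00 = -1, w01 = 1/2, w10 = -1, w11 = -1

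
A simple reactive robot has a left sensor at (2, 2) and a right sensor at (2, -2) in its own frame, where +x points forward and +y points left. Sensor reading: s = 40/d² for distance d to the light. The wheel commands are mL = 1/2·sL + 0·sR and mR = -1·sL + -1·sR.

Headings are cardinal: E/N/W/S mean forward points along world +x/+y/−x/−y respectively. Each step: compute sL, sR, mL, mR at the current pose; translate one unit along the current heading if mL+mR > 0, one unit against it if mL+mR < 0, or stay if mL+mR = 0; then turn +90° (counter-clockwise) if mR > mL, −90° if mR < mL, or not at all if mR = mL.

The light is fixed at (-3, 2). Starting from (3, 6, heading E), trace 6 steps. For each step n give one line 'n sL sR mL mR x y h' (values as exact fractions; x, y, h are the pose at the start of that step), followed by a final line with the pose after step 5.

n=0: pose=(3,6,E); sL=2/5, sR=10/17; mL=1/5, mR=-84/85; mL+mR=-67/85 → advance -1; mR−mL=-101/85 → turn -1·90°
n=1: pose=(2,6,S); sL=40/53, sR=40/13; mL=20/53, mR=-2640/689; mL+mR=-2380/689 → advance -1; mR−mL=-2900/689 → turn -1·90°
n=2: pose=(2,7,W); sL=20/9, sR=20/29; mL=10/9, mR=-760/261; mL+mR=-470/261 → advance -1; mR−mL=-350/87 → turn -1·90°
n=3: pose=(3,7,N); sL=8/13, sR=40/113; mL=4/13, mR=-1424/1469; mL+mR=-972/1469 → advance -1; mR−mL=-1876/1469 → turn -1·90°
n=4: pose=(3,6,E); sL=2/5, sR=10/17; mL=1/5, mR=-84/85; mL+mR=-67/85 → advance -1; mR−mL=-101/85 → turn -1·90°
n=5: pose=(2,6,S); sL=40/53, sR=40/13; mL=20/53, mR=-2640/689; mL+mR=-2380/689 → advance -1; mR−mL=-2900/689 → turn -1·90°

0 2/5 10/17 1/5 -84/85 3 6 E
1 40/53 40/13 20/53 -2640/689 2 6 S
2 20/9 20/29 10/9 -760/261 2 7 W
3 8/13 40/113 4/13 -1424/1469 3 7 N
4 2/5 10/17 1/5 -84/85 3 6 E
5 40/53 40/13 20/53 -2640/689 2 6 S
final 2 7 W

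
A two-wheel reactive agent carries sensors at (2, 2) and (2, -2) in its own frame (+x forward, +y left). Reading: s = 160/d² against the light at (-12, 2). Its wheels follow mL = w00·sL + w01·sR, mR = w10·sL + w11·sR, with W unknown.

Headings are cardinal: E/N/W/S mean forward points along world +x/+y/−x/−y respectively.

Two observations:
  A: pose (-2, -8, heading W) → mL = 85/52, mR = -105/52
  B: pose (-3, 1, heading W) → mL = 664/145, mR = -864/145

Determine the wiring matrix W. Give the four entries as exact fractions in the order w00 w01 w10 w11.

obs A: pose=(-2,-8,W) → sL=10/13, sR=5/4, mL=85/52, mR=-105/52
obs B: pose=(-3,1,W) → sL=80/29, sR=16/5, mL=664/145, mR=-864/145
sensor matrix S = [[10/13, 5/4], [80/29, 16/5]]; det S = -372/377
solve [mL_A; mL_B] = S·[w00; w01] and [mR_A; mR_B] = S·[w10; w11]:
  w00 = 1/2, w01 = 1, w10 = -1, w11 = -1

1/2 1 -1 -1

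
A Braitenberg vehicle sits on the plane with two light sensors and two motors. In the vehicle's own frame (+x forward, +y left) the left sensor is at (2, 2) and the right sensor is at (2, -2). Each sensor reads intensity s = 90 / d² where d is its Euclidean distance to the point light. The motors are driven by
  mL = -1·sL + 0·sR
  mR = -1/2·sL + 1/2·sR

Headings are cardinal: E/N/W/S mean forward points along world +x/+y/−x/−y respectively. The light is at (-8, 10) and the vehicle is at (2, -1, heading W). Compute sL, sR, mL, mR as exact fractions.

left sensor world pos  = (0, -3); dL² = 233
right sensor world pos = (0, 1); dR² = 145
sL = 90/233 = 90/233
sR = 90/145 = 18/29
mL = -1·sL + 0·sR = -90/233
mR = -1/2·sL + 1/2·sR = 792/6757

90/233 18/29 -90/233 792/6757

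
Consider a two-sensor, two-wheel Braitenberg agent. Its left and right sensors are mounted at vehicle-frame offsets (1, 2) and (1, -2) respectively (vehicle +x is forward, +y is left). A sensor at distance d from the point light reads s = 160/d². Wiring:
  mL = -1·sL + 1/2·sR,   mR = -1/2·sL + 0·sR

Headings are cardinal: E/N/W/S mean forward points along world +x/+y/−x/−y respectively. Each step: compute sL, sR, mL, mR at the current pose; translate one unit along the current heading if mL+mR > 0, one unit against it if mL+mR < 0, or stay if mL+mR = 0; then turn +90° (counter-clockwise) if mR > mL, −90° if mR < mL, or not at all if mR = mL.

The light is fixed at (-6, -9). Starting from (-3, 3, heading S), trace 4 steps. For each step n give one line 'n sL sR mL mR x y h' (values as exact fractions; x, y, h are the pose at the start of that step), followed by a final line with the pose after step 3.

0 80/73 80/61 -1960/4453 -40/73 -3 3 S
1 32/25 160/229 -5328/5725 -16/25 -3 4 W
2 8/9 40/37 -116/333 -4/9 -2 4 S
3 160/153 32/53 -6032/8109 -80/153 -2 5 W
final -1 5 S

n=0: pose=(-3,3,S); sL=80/73, sR=80/61; mL=-1960/4453, mR=-40/73; mL+mR=-4400/4453 → advance -1; mR−mL=-480/4453 → turn -1·90°
n=1: pose=(-3,4,W); sL=32/25, sR=160/229; mL=-5328/5725, mR=-16/25; mL+mR=-8992/5725 → advance -1; mR−mL=1664/5725 → turn +1·90°
n=2: pose=(-2,4,S); sL=8/9, sR=40/37; mL=-116/333, mR=-4/9; mL+mR=-88/111 → advance -1; mR−mL=-32/333 → turn -1·90°
n=3: pose=(-2,5,W); sL=160/153, sR=32/53; mL=-6032/8109, mR=-80/153; mL+mR=-3424/2703 → advance -1; mR−mL=1792/8109 → turn +1·90°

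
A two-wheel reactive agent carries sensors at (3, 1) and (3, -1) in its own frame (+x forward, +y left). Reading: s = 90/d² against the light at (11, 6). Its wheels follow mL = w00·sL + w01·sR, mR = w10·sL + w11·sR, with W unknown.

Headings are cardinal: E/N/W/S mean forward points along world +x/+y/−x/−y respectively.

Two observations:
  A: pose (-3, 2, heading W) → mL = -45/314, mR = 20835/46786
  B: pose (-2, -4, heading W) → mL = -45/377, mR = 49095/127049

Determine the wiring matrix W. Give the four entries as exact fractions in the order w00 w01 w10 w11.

-1/2 0 1/2 1

obs A: pose=(-3,2,W) → sL=45/157, sR=45/149, mL=-45/314, mR=20835/46786
obs B: pose=(-2,-4,W) → sL=90/377, sR=90/337, mL=-45/377, mR=49095/127049
sensor matrix S = [[45/157, 45/149], [90/377, 90/337]]; det S = 13219200/2972057257
solve [mL_A; mL_B] = S·[w00; w01] and [mR_A; mR_B] = S·[w10; w11]:
  w00 = -1/2, w01 = 0, w10 = 1/2, w11 = 1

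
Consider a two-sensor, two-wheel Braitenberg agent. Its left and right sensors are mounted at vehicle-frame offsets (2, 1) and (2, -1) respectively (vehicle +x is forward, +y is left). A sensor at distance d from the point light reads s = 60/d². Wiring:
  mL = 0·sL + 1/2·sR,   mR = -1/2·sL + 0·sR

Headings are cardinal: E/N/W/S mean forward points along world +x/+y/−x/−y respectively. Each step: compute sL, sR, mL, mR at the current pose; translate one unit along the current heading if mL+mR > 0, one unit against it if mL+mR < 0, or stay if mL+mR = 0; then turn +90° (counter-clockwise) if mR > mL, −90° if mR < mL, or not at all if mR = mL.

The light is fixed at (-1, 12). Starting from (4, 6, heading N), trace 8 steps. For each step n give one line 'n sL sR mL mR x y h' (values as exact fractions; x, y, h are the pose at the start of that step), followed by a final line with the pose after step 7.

0 15/8 15/13 15/26 -15/16 4 6 N
1 12/17 60/113 30/113 -6/17 4 5 E
2 30/53 2/3 1/3 -15/53 3 5 S
3 12/17 60/53 30/53 -6/17 3 4 W
4 3/2 15/13 15/26 -3/4 2 4 N
5 60/89 12/25 6/25 -30/89 2 3 E
6 6/13 30/61 15/61 -3/13 1 3 S
7 60/121 20/27 10/27 -30/121 1 2 W
final 0 2 N

n=0: pose=(4,6,N); sL=15/8, sR=15/13; mL=15/26, mR=-15/16; mL+mR=-75/208 → advance -1; mR−mL=-315/208 → turn -1·90°
n=1: pose=(4,5,E); sL=12/17, sR=60/113; mL=30/113, mR=-6/17; mL+mR=-168/1921 → advance -1; mR−mL=-1188/1921 → turn -1·90°
n=2: pose=(3,5,S); sL=30/53, sR=2/3; mL=1/3, mR=-15/53; mL+mR=8/159 → advance +1; mR−mL=-98/159 → turn -1·90°
n=3: pose=(3,4,W); sL=12/17, sR=60/53; mL=30/53, mR=-6/17; mL+mR=192/901 → advance +1; mR−mL=-828/901 → turn -1·90°
n=4: pose=(2,4,N); sL=3/2, sR=15/13; mL=15/26, mR=-3/4; mL+mR=-9/52 → advance -1; mR−mL=-69/52 → turn -1·90°
n=5: pose=(2,3,E); sL=60/89, sR=12/25; mL=6/25, mR=-30/89; mL+mR=-216/2225 → advance -1; mR−mL=-1284/2225 → turn -1·90°
n=6: pose=(1,3,S); sL=6/13, sR=30/61; mL=15/61, mR=-3/13; mL+mR=12/793 → advance +1; mR−mL=-378/793 → turn -1·90°
n=7: pose=(1,2,W); sL=60/121, sR=20/27; mL=10/27, mR=-30/121; mL+mR=400/3267 → advance +1; mR−mL=-2020/3267 → turn -1·90°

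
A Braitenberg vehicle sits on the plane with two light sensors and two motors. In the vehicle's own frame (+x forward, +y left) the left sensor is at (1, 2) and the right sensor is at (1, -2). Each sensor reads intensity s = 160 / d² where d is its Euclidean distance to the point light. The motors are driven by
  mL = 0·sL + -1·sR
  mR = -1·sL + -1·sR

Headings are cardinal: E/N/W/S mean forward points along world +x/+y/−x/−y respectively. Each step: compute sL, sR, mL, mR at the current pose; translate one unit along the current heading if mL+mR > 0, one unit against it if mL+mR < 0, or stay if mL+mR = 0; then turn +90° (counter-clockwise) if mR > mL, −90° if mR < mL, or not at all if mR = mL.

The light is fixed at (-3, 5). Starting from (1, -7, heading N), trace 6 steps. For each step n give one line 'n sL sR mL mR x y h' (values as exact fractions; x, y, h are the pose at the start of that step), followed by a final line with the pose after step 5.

n=0: pose=(1,-7,N); sL=32/25, sR=160/157; mL=-160/157, mR=-9024/3925; mL+mR=-13024/3925 → advance -1; mR−mL=-32/25 → turn -1·90°
n=1: pose=(1,-8,E); sL=80/73, sR=16/25; mL=-16/25, mR=-3168/1825; mL+mR=-4336/1825 → advance -1; mR−mL=-80/73 → turn -1·90°
n=2: pose=(0,-8,S); sL=160/221, sR=160/197; mL=-160/197, mR=-66880/43537; mL+mR=-102240/43537 → advance -1; mR−mL=-160/221 → turn -1·90°
n=3: pose=(0,-7,W); sL=4/5, sR=20/13; mL=-20/13, mR=-152/65; mL+mR=-252/65 → advance -1; mR−mL=-4/5 → turn -1·90°
n=4: pose=(1,-7,N); sL=32/25, sR=160/157; mL=-160/157, mR=-9024/3925; mL+mR=-13024/3925 → advance -1; mR−mL=-32/25 → turn -1·90°
n=5: pose=(1,-8,E); sL=80/73, sR=16/25; mL=-16/25, mR=-3168/1825; mL+mR=-4336/1825 → advance -1; mR−mL=-80/73 → turn -1·90°

0 32/25 160/157 -160/157 -9024/3925 1 -7 N
1 80/73 16/25 -16/25 -3168/1825 1 -8 E
2 160/221 160/197 -160/197 -66880/43537 0 -8 S
3 4/5 20/13 -20/13 -152/65 0 -7 W
4 32/25 160/157 -160/157 -9024/3925 1 -7 N
5 80/73 16/25 -16/25 -3168/1825 1 -8 E
final 0 -8 S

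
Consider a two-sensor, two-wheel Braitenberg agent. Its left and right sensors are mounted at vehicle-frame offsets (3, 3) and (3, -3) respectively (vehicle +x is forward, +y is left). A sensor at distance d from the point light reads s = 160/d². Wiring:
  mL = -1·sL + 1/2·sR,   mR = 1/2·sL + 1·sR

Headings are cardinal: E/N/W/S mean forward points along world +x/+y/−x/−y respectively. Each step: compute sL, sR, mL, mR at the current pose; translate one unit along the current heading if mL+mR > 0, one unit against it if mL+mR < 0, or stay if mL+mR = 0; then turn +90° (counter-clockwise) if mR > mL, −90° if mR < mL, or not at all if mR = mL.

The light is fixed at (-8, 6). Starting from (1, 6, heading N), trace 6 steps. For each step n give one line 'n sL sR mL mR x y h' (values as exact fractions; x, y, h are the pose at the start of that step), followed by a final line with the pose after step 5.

n=0: pose=(1,6,N); sL=32/9, sR=160/153; mL=-464/153, mR=48/17; mL+mR=-32/153 → advance -1; mR−mL=896/153 → turn +1·90°
n=1: pose=(1,5,W); sL=40/13, sR=4; mL=-14/13, mR=72/13; mL+mR=58/13 → advance +1; mR−mL=86/13 → turn +1·90°
n=2: pose=(0,5,S); sL=160/137, sR=160/41; mL=4400/5617, mR=25200/5617; mL+mR=29600/5617 → advance +1; mR−mL=20800/5617 → turn +1·90°
n=3: pose=(0,4,E); sL=80/61, sR=80/73; mL=-3400/4453, mR=7800/4453; mL+mR=4400/4453 → advance +1; mR−mL=11200/4453 → turn +1·90°
n=4: pose=(1,4,N); sL=160/37, sR=32/29; mL=-4048/1073, mR=3504/1073; mL+mR=-544/1073 → advance -1; mR−mL=7552/1073 → turn +1·90°
n=5: pose=(1,3,W); sL=20/9, sR=40/9; mL=0, mR=50/9; mL+mR=50/9 → advance +1; mR−mL=50/9 → turn +1·90°

0 32/9 160/153 -464/153 48/17 1 6 N
1 40/13 4 -14/13 72/13 1 5 W
2 160/137 160/41 4400/5617 25200/5617 0 5 S
3 80/61 80/73 -3400/4453 7800/4453 0 4 E
4 160/37 32/29 -4048/1073 3504/1073 1 4 N
5 20/9 40/9 0 50/9 1 3 W
final 0 3 S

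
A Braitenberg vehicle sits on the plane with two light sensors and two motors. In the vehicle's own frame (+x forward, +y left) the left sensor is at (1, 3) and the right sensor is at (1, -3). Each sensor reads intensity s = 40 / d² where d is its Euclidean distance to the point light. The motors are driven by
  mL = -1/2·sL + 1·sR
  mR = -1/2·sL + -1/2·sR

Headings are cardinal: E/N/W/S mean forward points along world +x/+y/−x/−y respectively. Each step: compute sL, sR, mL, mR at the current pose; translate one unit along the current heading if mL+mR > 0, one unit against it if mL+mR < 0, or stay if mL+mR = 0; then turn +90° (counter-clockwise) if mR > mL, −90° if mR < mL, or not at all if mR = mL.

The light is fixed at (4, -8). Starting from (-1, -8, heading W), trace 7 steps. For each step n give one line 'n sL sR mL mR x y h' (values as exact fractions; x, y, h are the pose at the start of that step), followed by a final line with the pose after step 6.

0 8/9 8/9 4/9 -8/9 -1 -8 W
1 4/5 20 98/5 -52/5 0 -8 N
2 8/5 40/13 148/65 -152/65 0 -7 E
3 10 5/8 -35/8 -85/16 -1 -7 S
4 40/37 40/61 260/2257 -1960/2257 -1 -6 W
5 20/29 4 106/29 -68/29 0 -6 N
6 8/9 40/9 4 -8/3 0 -5 E
final 1 -5 S

n=0: pose=(-1,-8,W); sL=8/9, sR=8/9; mL=4/9, mR=-8/9; mL+mR=-4/9 → advance -1; mR−mL=-4/3 → turn -1·90°
n=1: pose=(0,-8,N); sL=4/5, sR=20; mL=98/5, mR=-52/5; mL+mR=46/5 → advance +1; mR−mL=-30 → turn -1·90°
n=2: pose=(0,-7,E); sL=8/5, sR=40/13; mL=148/65, mR=-152/65; mL+mR=-4/65 → advance -1; mR−mL=-60/13 → turn -1·90°
n=3: pose=(-1,-7,S); sL=10, sR=5/8; mL=-35/8, mR=-85/16; mL+mR=-155/16 → advance -1; mR−mL=-15/16 → turn -1·90°
n=4: pose=(-1,-6,W); sL=40/37, sR=40/61; mL=260/2257, mR=-1960/2257; mL+mR=-1700/2257 → advance -1; mR−mL=-60/61 → turn -1·90°
n=5: pose=(0,-6,N); sL=20/29, sR=4; mL=106/29, mR=-68/29; mL+mR=38/29 → advance +1; mR−mL=-6 → turn -1·90°
n=6: pose=(0,-5,E); sL=8/9, sR=40/9; mL=4, mR=-8/3; mL+mR=4/3 → advance +1; mR−mL=-20/3 → turn -1·90°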